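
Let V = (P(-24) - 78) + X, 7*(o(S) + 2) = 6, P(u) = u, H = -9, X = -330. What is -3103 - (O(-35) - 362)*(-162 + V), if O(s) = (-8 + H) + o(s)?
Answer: -1602355/7 ≈ -2.2891e+5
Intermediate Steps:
o(S) = -8/7 (o(S) = -2 + (⅐)*6 = -2 + 6/7 = -8/7)
V = -432 (V = (-24 - 78) - 330 = -102 - 330 = -432)
O(s) = -127/7 (O(s) = (-8 - 9) - 8/7 = -17 - 8/7 = -127/7)
-3103 - (O(-35) - 362)*(-162 + V) = -3103 - (-127/7 - 362)*(-162 - 432) = -3103 - (-2661)*(-594)/7 = -3103 - 1*1580634/7 = -3103 - 1580634/7 = -1602355/7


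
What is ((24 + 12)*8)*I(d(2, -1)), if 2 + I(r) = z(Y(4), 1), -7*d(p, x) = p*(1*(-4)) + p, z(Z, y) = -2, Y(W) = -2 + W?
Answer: -1152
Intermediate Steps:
d(p, x) = 3*p/7 (d(p, x) = -(p*(1*(-4)) + p)/7 = -(p*(-4) + p)/7 = -(-4*p + p)/7 = -(-3)*p/7 = 3*p/7)
I(r) = -4 (I(r) = -2 - 2 = -4)
((24 + 12)*8)*I(d(2, -1)) = ((24 + 12)*8)*(-4) = (36*8)*(-4) = 288*(-4) = -1152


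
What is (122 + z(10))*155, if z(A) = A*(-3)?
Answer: 14260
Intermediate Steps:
z(A) = -3*A
(122 + z(10))*155 = (122 - 3*10)*155 = (122 - 30)*155 = 92*155 = 14260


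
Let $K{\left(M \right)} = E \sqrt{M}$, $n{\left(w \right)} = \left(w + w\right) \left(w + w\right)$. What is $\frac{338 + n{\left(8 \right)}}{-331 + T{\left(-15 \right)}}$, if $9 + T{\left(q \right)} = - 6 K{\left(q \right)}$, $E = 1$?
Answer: $- \frac{10098}{5807} + \frac{891 i \sqrt{15}}{29035} \approx -1.7389 + 0.11885 i$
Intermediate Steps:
$n{\left(w \right)} = 4 w^{2}$ ($n{\left(w \right)} = 2 w 2 w = 4 w^{2}$)
$K{\left(M \right)} = \sqrt{M}$ ($K{\left(M \right)} = 1 \sqrt{M} = \sqrt{M}$)
$T{\left(q \right)} = -9 - 6 \sqrt{q}$
$\frac{338 + n{\left(8 \right)}}{-331 + T{\left(-15 \right)}} = \frac{338 + 4 \cdot 8^{2}}{-331 - \left(9 + 6 \sqrt{-15}\right)} = \frac{338 + 4 \cdot 64}{-331 - \left(9 + 6 i \sqrt{15}\right)} = \frac{338 + 256}{-331 - \left(9 + 6 i \sqrt{15}\right)} = \frac{594}{-340 - 6 i \sqrt{15}}$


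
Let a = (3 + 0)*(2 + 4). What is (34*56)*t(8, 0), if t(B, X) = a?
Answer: 34272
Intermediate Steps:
a = 18 (a = 3*6 = 18)
t(B, X) = 18
(34*56)*t(8, 0) = (34*56)*18 = 1904*18 = 34272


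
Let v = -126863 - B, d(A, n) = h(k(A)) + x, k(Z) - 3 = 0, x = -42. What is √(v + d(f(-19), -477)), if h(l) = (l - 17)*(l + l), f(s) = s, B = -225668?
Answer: √98679 ≈ 314.13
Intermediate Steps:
k(Z) = 3 (k(Z) = 3 + 0 = 3)
h(l) = 2*l*(-17 + l) (h(l) = (-17 + l)*(2*l) = 2*l*(-17 + l))
d(A, n) = -126 (d(A, n) = 2*3*(-17 + 3) - 42 = 2*3*(-14) - 42 = -84 - 42 = -126)
v = 98805 (v = -126863 - 1*(-225668) = -126863 + 225668 = 98805)
√(v + d(f(-19), -477)) = √(98805 - 126) = √98679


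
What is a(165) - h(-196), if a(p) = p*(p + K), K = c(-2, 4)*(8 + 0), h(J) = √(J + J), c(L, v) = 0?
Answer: 27225 - 14*I*√2 ≈ 27225.0 - 19.799*I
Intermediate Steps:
h(J) = √2*√J (h(J) = √(2*J) = √2*√J)
K = 0 (K = 0*(8 + 0) = 0*8 = 0)
a(p) = p² (a(p) = p*(p + 0) = p*p = p²)
a(165) - h(-196) = 165² - √2*√(-196) = 27225 - √2*14*I = 27225 - 14*I*√2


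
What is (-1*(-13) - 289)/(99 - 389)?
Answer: 138/145 ≈ 0.95172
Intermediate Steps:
(-1*(-13) - 289)/(99 - 389) = (13 - 289)/(-290) = -276*(-1/290) = 138/145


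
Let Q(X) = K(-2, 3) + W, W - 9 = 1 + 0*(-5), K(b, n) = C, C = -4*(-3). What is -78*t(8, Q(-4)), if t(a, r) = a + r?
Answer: -2340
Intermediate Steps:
C = 12
K(b, n) = 12
W = 10 (W = 9 + (1 + 0*(-5)) = 9 + (1 + 0) = 9 + 1 = 10)
Q(X) = 22 (Q(X) = 12 + 10 = 22)
-78*t(8, Q(-4)) = -78*(8 + 22) = -78*30 = -2340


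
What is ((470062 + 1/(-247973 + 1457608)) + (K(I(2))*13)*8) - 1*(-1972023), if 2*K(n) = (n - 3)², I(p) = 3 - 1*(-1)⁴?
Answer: 2954094389996/1209635 ≈ 2.4421e+6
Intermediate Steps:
I(p) = 2 (I(p) = 3 - 1*1 = 3 - 1 = 2)
K(n) = (-3 + n)²/2 (K(n) = (n - 3)²/2 = (-3 + n)²/2)
((470062 + 1/(-247973 + 1457608)) + (K(I(2))*13)*8) - 1*(-1972023) = ((470062 + 1/(-247973 + 1457608)) + (((-3 + 2)²/2)*13)*8) - 1*(-1972023) = ((470062 + 1/1209635) + (((½)*(-1)²)*13)*8) + 1972023 = ((470062 + 1/1209635) + (((½)*1)*13)*8) + 1972023 = (568603447371/1209635 + ((½)*13)*8) + 1972023 = (568603447371/1209635 + (13/2)*8) + 1972023 = (568603447371/1209635 + 52) + 1972023 = 568666348391/1209635 + 1972023 = 2954094389996/1209635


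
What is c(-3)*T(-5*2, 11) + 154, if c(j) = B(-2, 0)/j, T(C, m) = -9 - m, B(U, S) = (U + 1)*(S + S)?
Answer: 154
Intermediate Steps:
B(U, S) = 2*S*(1 + U) (B(U, S) = (1 + U)*(2*S) = 2*S*(1 + U))
c(j) = 0 (c(j) = (2*0*(1 - 2))/j = (2*0*(-1))/j = 0/j = 0)
c(-3)*T(-5*2, 11) + 154 = 0*(-9 - 1*11) + 154 = 0*(-9 - 11) + 154 = 0*(-20) + 154 = 0 + 154 = 154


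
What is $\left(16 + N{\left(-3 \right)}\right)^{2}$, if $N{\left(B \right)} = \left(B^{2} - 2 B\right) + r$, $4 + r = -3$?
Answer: $576$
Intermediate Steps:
$r = -7$ ($r = -4 - 3 = -7$)
$N{\left(B \right)} = -7 + B^{2} - 2 B$ ($N{\left(B \right)} = \left(B^{2} - 2 B\right) - 7 = -7 + B^{2} - 2 B$)
$\left(16 + N{\left(-3 \right)}\right)^{2} = \left(16 - \left(1 - 9\right)\right)^{2} = \left(16 + \left(-7 + 9 + 6\right)\right)^{2} = \left(16 + 8\right)^{2} = 24^{2} = 576$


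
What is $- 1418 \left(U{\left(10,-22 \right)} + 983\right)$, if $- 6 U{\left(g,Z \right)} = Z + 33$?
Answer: $- \frac{4173883}{3} \approx -1.3913 \cdot 10^{6}$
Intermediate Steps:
$U{\left(g,Z \right)} = - \frac{11}{2} - \frac{Z}{6}$ ($U{\left(g,Z \right)} = - \frac{Z + 33}{6} = - \frac{33 + Z}{6} = - \frac{11}{2} - \frac{Z}{6}$)
$- 1418 \left(U{\left(10,-22 \right)} + 983\right) = - 1418 \left(\left(- \frac{11}{2} - - \frac{11}{3}\right) + 983\right) = - 1418 \left(\left(- \frac{11}{2} + \frac{11}{3}\right) + 983\right) = - 1418 \left(- \frac{11}{6} + 983\right) = \left(-1418\right) \frac{5887}{6} = - \frac{4173883}{3}$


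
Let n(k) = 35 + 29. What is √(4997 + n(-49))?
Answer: √5061 ≈ 71.141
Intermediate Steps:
n(k) = 64
√(4997 + n(-49)) = √(4997 + 64) = √5061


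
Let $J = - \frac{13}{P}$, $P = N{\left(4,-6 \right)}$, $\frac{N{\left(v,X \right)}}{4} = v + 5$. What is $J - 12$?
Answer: $- \frac{445}{36} \approx -12.361$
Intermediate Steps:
$N{\left(v,X \right)} = 20 + 4 v$ ($N{\left(v,X \right)} = 4 \left(v + 5\right) = 4 \left(5 + v\right) = 20 + 4 v$)
$P = 36$ ($P = 20 + 4 \cdot 4 = 20 + 16 = 36$)
$J = - \frac{13}{36} \approx -0.36111$
$J - 12 = - \frac{13}{36} - 12 = - \frac{445}{36}$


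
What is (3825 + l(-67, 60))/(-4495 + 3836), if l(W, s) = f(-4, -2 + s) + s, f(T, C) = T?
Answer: -3881/659 ≈ -5.8892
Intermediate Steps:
l(W, s) = -4 + s
(3825 + l(-67, 60))/(-4495 + 3836) = (3825 + (-4 + 60))/(-4495 + 3836) = (3825 + 56)/(-659) = 3881*(-1/659) = -3881/659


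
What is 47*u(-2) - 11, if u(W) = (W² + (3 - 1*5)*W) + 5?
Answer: 600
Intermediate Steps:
u(W) = 5 + W² - 2*W (u(W) = (W² + (3 - 5)*W) + 5 = (W² - 2*W) + 5 = 5 + W² - 2*W)
47*u(-2) - 11 = 47*(5 + (-2)² - 2*(-2)) - 11 = 47*(5 + 4 + 4) - 11 = 47*13 - 11 = 611 - 11 = 600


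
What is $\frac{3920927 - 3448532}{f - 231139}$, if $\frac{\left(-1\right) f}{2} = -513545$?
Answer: $\frac{157465}{265317} \approx 0.5935$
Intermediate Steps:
$f = 1027090$ ($f = \left(-2\right) \left(-513545\right) = 1027090$)
$\frac{3920927 - 3448532}{f - 231139} = \frac{3920927 - 3448532}{1027090 - 231139} = \frac{472395}{795951} = 472395 \cdot \frac{1}{795951} = \frac{157465}{265317}$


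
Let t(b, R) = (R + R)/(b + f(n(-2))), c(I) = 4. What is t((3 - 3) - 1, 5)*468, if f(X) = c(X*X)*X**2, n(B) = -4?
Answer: 520/7 ≈ 74.286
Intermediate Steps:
f(X) = 4*X**2
t(b, R) = 2*R/(64 + b) (t(b, R) = (R + R)/(b + 4*(-4)**2) = (2*R)/(b + 4*16) = (2*R)/(b + 64) = (2*R)/(64 + b) = 2*R/(64 + b))
t((3 - 3) - 1, 5)*468 = (2*5/(64 + ((3 - 3) - 1)))*468 = (2*5/(64 + (0 - 1)))*468 = (2*5/(64 - 1))*468 = (2*5/63)*468 = (2*5*(1/63))*468 = (10/63)*468 = 520/7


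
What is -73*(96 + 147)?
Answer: -17739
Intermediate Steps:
-73*(96 + 147) = -73*243 = -17739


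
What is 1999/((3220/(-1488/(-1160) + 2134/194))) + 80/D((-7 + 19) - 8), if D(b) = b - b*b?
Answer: 1342657/1400700 ≈ 0.95856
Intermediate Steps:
D(b) = b - b²
1999/((3220/(-1488/(-1160) + 2134/194))) + 80/D((-7 + 19) - 8) = 1999/((3220/(-1488/(-1160) + 2134/194))) + 80/((((-7 + 19) - 8)*(1 - ((-7 + 19) - 8)))) = 1999/((3220/(-1488*(-1/1160) + 2134*(1/194)))) + 80/(((12 - 8)*(1 - (12 - 8)))) = 1999/((3220/(186/145 + 11))) + 80/((4*(1 - 1*4))) = 1999/((3220/(1781/145))) + 80/((4*(1 - 4))) = 1999/((3220*(145/1781))) + 80/((4*(-3))) = 1999/(466900/1781) + 80/(-12) = 1999*(1781/466900) + 80*(-1/12) = 3560219/466900 - 20/3 = 1342657/1400700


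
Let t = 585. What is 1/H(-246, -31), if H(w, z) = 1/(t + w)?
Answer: 339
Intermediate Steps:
H(w, z) = 1/(585 + w)
1/H(-246, -31) = 1/(1/(585 - 246)) = 1/(1/339) = 339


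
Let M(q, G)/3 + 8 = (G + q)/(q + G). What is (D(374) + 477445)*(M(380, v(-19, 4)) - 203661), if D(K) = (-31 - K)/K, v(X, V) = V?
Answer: -18185138870025/187 ≈ -9.7247e+10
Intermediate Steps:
D(K) = (-31 - K)/K
M(q, G) = -21 (M(q, G) = -24 + 3*((G + q)/(q + G)) = -24 + 3*((G + q)/(G + q)) = -24 + 3*1 = -24 + 3 = -21)
(D(374) + 477445)*(M(380, v(-19, 4)) - 203661) = ((-31 - 1*374)/374 + 477445)*(-21 - 203661) = ((-31 - 374)/374 + 477445)*(-203682) = ((1/374)*(-405) + 477445)*(-203682) = (-405/374 + 477445)*(-203682) = (178564025/374)*(-203682) = -18185138870025/187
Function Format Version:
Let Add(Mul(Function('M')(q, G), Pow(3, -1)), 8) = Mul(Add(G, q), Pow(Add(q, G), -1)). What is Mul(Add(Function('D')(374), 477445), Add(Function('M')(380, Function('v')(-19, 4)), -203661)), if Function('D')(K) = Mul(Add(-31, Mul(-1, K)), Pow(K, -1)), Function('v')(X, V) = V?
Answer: Rational(-18185138870025, 187) ≈ -9.7247e+10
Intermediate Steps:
Function('D')(K) = Mul(Pow(K, -1), Add(-31, Mul(-1, K)))
Function('M')(q, G) = -21 (Function('M')(q, G) = Add(-24, Mul(3, Mul(Add(G, q), Pow(Add(q, G), -1)))) = Add(-24, Mul(3, Mul(Add(G, q), Pow(Add(G, q), -1)))) = Add(-24, Mul(3, 1)) = Add(-24, 3) = -21)
Mul(Add(Function('D')(374), 477445), Add(Function('M')(380, Function('v')(-19, 4)), -203661)) = Mul(Add(Mul(Pow(374, -1), Add(-31, Mul(-1, 374))), 477445), Add(-21, -203661)) = Mul(Add(Mul(Rational(1, 374), Add(-31, -374)), 477445), -203682) = Mul(Add(Mul(Rational(1, 374), -405), 477445), -203682) = Mul(Add(Rational(-405, 374), 477445), -203682) = Mul(Rational(178564025, 374), -203682) = Rational(-18185138870025, 187)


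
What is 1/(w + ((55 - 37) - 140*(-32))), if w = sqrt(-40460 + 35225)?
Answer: 4498/20237239 - I*sqrt(5235)/20237239 ≈ 0.00022226 - 3.5753e-6*I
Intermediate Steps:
w = I*sqrt(5235) (w = sqrt(-5235) = I*sqrt(5235) ≈ 72.353*I)
1/(w + ((55 - 37) - 140*(-32))) = 1/(I*sqrt(5235) + ((55 - 37) - 140*(-32))) = 1/(I*sqrt(5235) + (18 + 4480)) = 1/(I*sqrt(5235) + 4498) = 1/(4498 + I*sqrt(5235))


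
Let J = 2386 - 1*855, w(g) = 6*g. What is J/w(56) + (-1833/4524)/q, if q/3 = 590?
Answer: 13097047/2874480 ≈ 4.5563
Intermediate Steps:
q = 1770 (q = 3*590 = 1770)
J = 1531 (J = 2386 - 855 = 1531)
J/w(56) + (-1833/4524)/q = 1531/((6*56)) - 1833/4524/1770 = 1531/336 - 1833*1/4524*(1/1770) = 1531*(1/336) - 47/116*1/1770 = 1531/336 - 47/205320 = 13097047/2874480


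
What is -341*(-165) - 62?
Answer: 56203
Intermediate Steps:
-341*(-165) - 62 = 56265 - 62 = 56203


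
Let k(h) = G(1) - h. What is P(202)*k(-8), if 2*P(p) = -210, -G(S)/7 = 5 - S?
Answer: 2100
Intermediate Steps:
G(S) = -35 + 7*S (G(S) = -7*(5 - S) = -35 + 7*S)
k(h) = -28 - h (k(h) = (-35 + 7*1) - h = (-35 + 7) - h = -28 - h)
P(p) = -105 (P(p) = (½)*(-210) = -105)
P(202)*k(-8) = -105*(-28 - 1*(-8)) = -105*(-28 + 8) = -105*(-20) = 2100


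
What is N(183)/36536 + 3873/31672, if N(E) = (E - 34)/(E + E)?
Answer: 6474394597/52940444784 ≈ 0.12230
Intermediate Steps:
N(E) = (-34 + E)/(2*E) (N(E) = (-34 + E)/((2*E)) = (-34 + E)*(1/(2*E)) = (-34 + E)/(2*E))
N(183)/36536 + 3873/31672 = ((½)*(-34 + 183)/183)/36536 + 3873/31672 = ((½)*(1/183)*149)*(1/36536) + 3873*(1/31672) = (149/366)*(1/36536) + 3873/31672 = 149/13372176 + 3873/31672 = 6474394597/52940444784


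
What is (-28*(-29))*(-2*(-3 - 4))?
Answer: 11368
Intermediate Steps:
(-28*(-29))*(-2*(-3 - 4)) = 812*(-2*(-7)) = 812*14 = 11368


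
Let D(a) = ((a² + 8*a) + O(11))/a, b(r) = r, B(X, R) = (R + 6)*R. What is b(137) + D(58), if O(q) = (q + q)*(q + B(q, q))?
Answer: 8065/29 ≈ 278.10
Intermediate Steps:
B(X, R) = R*(6 + R) (B(X, R) = (6 + R)*R = R*(6 + R))
O(q) = 2*q*(q + q*(6 + q)) (O(q) = (q + q)*(q + q*(6 + q)) = (2*q)*(q + q*(6 + q)) = 2*q*(q + q*(6 + q)))
D(a) = (4356 + a² + 8*a)/a (D(a) = ((a² + 8*a) + 2*11²*(7 + 11))/a = ((a² + 8*a) + 2*121*18)/a = ((a² + 8*a) + 4356)/a = (4356 + a² + 8*a)/a)
b(137) + D(58) = 137 + (8 + 58 + 4356/58) = 137 + (8 + 58 + 4356*(1/58)) = 137 + (8 + 58 + 2178/29) = 137 + 4092/29 = 8065/29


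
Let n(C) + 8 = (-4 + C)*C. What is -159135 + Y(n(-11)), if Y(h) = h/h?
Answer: -159134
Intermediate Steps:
n(C) = -8 + C*(-4 + C) (n(C) = -8 + (-4 + C)*C = -8 + C*(-4 + C))
Y(h) = 1
-159135 + Y(n(-11)) = -159135 + 1 = -159134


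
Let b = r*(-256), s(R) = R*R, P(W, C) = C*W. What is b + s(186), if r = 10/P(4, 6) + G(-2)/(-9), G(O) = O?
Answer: 309892/9 ≈ 34432.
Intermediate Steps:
r = 23/36 (r = 10/((6*4)) - 2/(-9) = 10/24 - 2*(-1/9) = 10*(1/24) + 2/9 = 5/12 + 2/9 = 23/36 ≈ 0.63889)
s(R) = R**2
b = -1472/9 (b = (23/36)*(-256) = -1472/9 ≈ -163.56)
b + s(186) = -1472/9 + 186**2 = -1472/9 + 34596 = 309892/9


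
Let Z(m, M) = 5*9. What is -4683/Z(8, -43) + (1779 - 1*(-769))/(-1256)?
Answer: -499709/4710 ≈ -106.10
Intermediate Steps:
Z(m, M) = 45
-4683/Z(8, -43) + (1779 - 1*(-769))/(-1256) = -4683/45 + (1779 - 1*(-769))/(-1256) = -4683*1/45 + (1779 + 769)*(-1/1256) = -1561/15 + 2548*(-1/1256) = -1561/15 - 637/314 = -499709/4710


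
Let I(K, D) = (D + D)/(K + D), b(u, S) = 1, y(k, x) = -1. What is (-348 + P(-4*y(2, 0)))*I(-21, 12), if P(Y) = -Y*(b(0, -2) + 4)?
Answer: 2944/3 ≈ 981.33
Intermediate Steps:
I(K, D) = 2*D/(D + K) (I(K, D) = (2*D)/(D + K) = 2*D/(D + K))
P(Y) = -5*Y (P(Y) = -Y*(1 + 4) = -Y*5 = -5*Y)
(-348 + P(-4*y(2, 0)))*I(-21, 12) = (-348 - (-20)*(-1))*(2*12/(12 - 21)) = (-348 - 5*4)*(2*12/(-9)) = (-348 - 20)*(2*12*(-⅑)) = -368*(-8/3) = 2944/3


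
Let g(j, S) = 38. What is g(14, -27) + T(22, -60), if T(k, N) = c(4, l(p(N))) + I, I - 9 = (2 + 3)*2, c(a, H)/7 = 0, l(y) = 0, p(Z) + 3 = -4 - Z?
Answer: 57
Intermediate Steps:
p(Z) = -7 - Z (p(Z) = -3 + (-4 - Z) = -7 - Z)
c(a, H) = 0 (c(a, H) = 7*0 = 0)
I = 19 (I = 9 + (2 + 3)*2 = 9 + 5*2 = 9 + 10 = 19)
T(k, N) = 19 (T(k, N) = 0 + 19 = 19)
g(14, -27) + T(22, -60) = 38 + 19 = 57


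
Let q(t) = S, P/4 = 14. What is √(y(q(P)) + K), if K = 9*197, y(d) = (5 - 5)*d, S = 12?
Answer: 3*√197 ≈ 42.107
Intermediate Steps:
P = 56 (P = 4*14 = 56)
q(t) = 12
y(d) = 0 (y(d) = 0*d = 0)
K = 1773
√(y(q(P)) + K) = √(0 + 1773) = √1773 = 3*√197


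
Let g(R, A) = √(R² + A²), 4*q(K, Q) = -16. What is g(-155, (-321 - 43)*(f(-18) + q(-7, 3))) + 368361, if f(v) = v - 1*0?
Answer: 368361 + √64152089 ≈ 3.7637e+5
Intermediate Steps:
q(K, Q) = -4 (q(K, Q) = (¼)*(-16) = -4)
f(v) = v (f(v) = v + 0 = v)
g(R, A) = √(A² + R²)
g(-155, (-321 - 43)*(f(-18) + q(-7, 3))) + 368361 = √(((-321 - 43)*(-18 - 4))² + (-155)²) + 368361 = √((-364*(-22))² + 24025) + 368361 = √(8008² + 24025) + 368361 = √(64128064 + 24025) + 368361 = √64152089 + 368361 = 368361 + √64152089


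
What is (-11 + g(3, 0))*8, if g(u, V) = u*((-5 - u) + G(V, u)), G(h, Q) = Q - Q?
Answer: -280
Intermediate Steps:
G(h, Q) = 0
g(u, V) = u*(-5 - u) (g(u, V) = u*((-5 - u) + 0) = u*(-5 - u))
(-11 + g(3, 0))*8 = (-11 - 1*3*(5 + 3))*8 = (-11 - 1*3*8)*8 = (-11 - 24)*8 = -35*8 = -280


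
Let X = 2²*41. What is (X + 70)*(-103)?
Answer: -24102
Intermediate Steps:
X = 164 (X = 4*41 = 164)
(X + 70)*(-103) = (164 + 70)*(-103) = 234*(-103) = -24102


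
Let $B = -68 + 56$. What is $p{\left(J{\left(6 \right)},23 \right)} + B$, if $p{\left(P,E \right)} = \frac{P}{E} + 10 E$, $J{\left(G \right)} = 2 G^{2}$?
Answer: $\frac{5086}{23} \approx 221.13$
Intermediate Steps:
$p{\left(P,E \right)} = 10 E + \frac{P}{E}$ ($p{\left(P,E \right)} = \frac{P}{E} + 10 E = 10 E + \frac{P}{E}$)
$B = -12$
$p{\left(J{\left(6 \right)},23 \right)} + B = \left(10 \cdot 23 + \frac{2 \cdot 6^{2}}{23}\right) - 12 = \left(230 + 2 \cdot 36 \cdot \frac{1}{23}\right) - 12 = \left(230 + 72 \cdot \frac{1}{23}\right) - 12 = \left(230 + \frac{72}{23}\right) - 12 = \frac{5362}{23} - 12 = \frac{5086}{23}$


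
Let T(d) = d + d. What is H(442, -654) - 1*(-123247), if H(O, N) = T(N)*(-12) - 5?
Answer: 138938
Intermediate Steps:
T(d) = 2*d
H(O, N) = -5 - 24*N (H(O, N) = (2*N)*(-12) - 5 = -24*N - 5 = -5 - 24*N)
H(442, -654) - 1*(-123247) = (-5 - 24*(-654)) - 1*(-123247) = (-5 + 15696) + 123247 = 15691 + 123247 = 138938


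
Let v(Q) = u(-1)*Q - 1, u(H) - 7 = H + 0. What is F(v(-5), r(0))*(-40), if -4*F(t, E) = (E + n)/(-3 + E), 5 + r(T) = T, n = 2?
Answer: 15/4 ≈ 3.7500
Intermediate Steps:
r(T) = -5 + T
u(H) = 7 + H (u(H) = 7 + (H + 0) = 7 + H)
v(Q) = -1 + 6*Q (v(Q) = (7 - 1)*Q - 1 = 6*Q - 1 = -1 + 6*Q)
F(t, E) = -(2 + E)/(4*(-3 + E)) (F(t, E) = -(E + 2)/(4*(-3 + E)) = -(2 + E)/(4*(-3 + E)))
F(v(-5), r(0))*(-40) = ((-2 - (-5 + 0))/(4*(-3 + (-5 + 0))))*(-40) = ((-2 - 1*(-5))/(4*(-3 - 5)))*(-40) = ((¼)*(-2 + 5)/(-8))*(-40) = ((¼)*(-⅛)*3)*(-40) = -3/32*(-40) = 15/4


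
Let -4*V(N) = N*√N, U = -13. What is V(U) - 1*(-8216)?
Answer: 8216 + 13*I*√13/4 ≈ 8216.0 + 11.718*I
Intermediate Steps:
V(N) = -N^(3/2)/4 (V(N) = -N*√N/4 = -N^(3/2)/4)
V(U) - 1*(-8216) = -(-13)*I*√13/4 - 1*(-8216) = -(-13)*I*√13/4 + 8216 = 13*I*√13/4 + 8216 = 8216 + 13*I*√13/4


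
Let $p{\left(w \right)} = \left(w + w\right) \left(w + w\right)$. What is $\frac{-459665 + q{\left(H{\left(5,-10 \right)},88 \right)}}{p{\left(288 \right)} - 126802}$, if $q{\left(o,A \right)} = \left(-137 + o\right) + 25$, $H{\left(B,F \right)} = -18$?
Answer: $- \frac{65685}{29282} \approx -2.2432$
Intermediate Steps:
$q{\left(o,A \right)} = -112 + o$
$p{\left(w \right)} = 4 w^{2}$ ($p{\left(w \right)} = 2 w 2 w = 4 w^{2}$)
$\frac{-459665 + q{\left(H{\left(5,-10 \right)},88 \right)}}{p{\left(288 \right)} - 126802} = \frac{-459665 - 130}{4 \cdot 288^{2} - 126802} = \frac{-459665 - 130}{4 \cdot 82944 - 126802} = - \frac{459795}{331776 - 126802} = - \frac{459795}{204974} = \left(-459795\right) \frac{1}{204974} = - \frac{65685}{29282}$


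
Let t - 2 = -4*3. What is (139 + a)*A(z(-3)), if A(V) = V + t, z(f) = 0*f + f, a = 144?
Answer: -3679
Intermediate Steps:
z(f) = f (z(f) = 0 + f = f)
t = -10 (t = 2 - 4*3 = 2 - 12 = -10)
A(V) = -10 + V (A(V) = V - 10 = -10 + V)
(139 + a)*A(z(-3)) = (139 + 144)*(-10 - 3) = 283*(-13) = -3679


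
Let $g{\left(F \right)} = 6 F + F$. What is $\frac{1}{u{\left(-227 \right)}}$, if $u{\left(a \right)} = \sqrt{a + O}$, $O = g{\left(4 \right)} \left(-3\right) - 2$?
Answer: $- \frac{i \sqrt{313}}{313} \approx - 0.056523 i$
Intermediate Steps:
$g{\left(F \right)} = 7 F$
$O = -86$ ($O = 7 \cdot 4 \left(-3\right) - 2 = 28 \left(-3\right) - 2 = -84 - 2 = -86$)
$u{\left(a \right)} = \sqrt{-86 + a}$ ($u{\left(a \right)} = \sqrt{a - 86} = \sqrt{-86 + a}$)
$\frac{1}{u{\left(-227 \right)}} = \frac{1}{\sqrt{-86 - 227}} = \frac{1}{\sqrt{-313}} = \frac{1}{i \sqrt{313}} = - \frac{i \sqrt{313}}{313}$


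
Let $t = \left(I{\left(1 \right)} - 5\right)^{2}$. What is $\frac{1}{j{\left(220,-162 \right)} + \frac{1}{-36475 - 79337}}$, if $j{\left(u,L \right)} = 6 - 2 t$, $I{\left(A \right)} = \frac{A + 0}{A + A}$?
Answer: $- \frac{115812}{3995515} \approx -0.028986$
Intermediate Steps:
$I{\left(A \right)} = \frac{1}{2}$ ($I{\left(A \right)} = \frac{A}{2 A} = A \frac{1}{2 A} = \frac{1}{2}$)
$t = \frac{81}{4}$ ($t = \left(\frac{1}{2} - 5\right)^{2} = \left(- \frac{9}{2}\right)^{2} = \frac{81}{4} \approx 20.25$)
$j{\left(u,L \right)} = - \frac{69}{2}$ ($j{\left(u,L \right)} = 6 - \frac{81}{2} = - \frac{69}{2}$)
$\frac{1}{j{\left(220,-162 \right)} + \frac{1}{-36475 - 79337}} = \frac{1}{- \frac{69}{2} + \frac{1}{-36475 - 79337}} = \frac{1}{- \frac{69}{2} + \frac{1}{-115812}} = \frac{1}{- \frac{69}{2} - \frac{1}{115812}} = \frac{1}{- \frac{3995515}{115812}} = - \frac{115812}{3995515}$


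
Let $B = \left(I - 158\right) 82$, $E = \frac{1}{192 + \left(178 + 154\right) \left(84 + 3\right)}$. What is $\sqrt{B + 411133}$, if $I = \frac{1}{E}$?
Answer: $\sqrt{2782409} \approx 1668.1$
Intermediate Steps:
$E = \frac{1}{29076}$ ($E = \frac{1}{192 + 332 \cdot 87} = \frac{1}{192 + 28884} = \frac{1}{29076} \approx 3.4393 \cdot 10^{-5}$)
$I = 29076$ ($I = \frac{1}{\frac{1}{29076}} = 29076$)
$B = 2371276$ ($B = \left(29076 - 158\right) 82 = 28918 \cdot 82 = 2371276$)
$\sqrt{B + 411133} = \sqrt{2371276 + 411133} = \sqrt{2782409}$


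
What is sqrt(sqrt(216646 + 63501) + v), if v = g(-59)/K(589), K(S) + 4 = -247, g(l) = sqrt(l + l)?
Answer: sqrt(63001*sqrt(280147) - 251*I*sqrt(118))/251 ≈ 23.006 - 0.00094057*I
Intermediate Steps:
g(l) = sqrt(2)*sqrt(l) (g(l) = sqrt(2*l) = sqrt(2)*sqrt(l))
K(S) = -251 (K(S) = -4 - 247 = -251)
v = -I*sqrt(118)/251 (v = (sqrt(2)*sqrt(-59))/(-251) = (sqrt(2)*(I*sqrt(59)))*(-1/251) = (I*sqrt(118))*(-1/251) = -I*sqrt(118)/251 ≈ -0.043278*I)
sqrt(sqrt(216646 + 63501) + v) = sqrt(sqrt(216646 + 63501) - I*sqrt(118)/251) = sqrt(sqrt(280147) - I*sqrt(118)/251)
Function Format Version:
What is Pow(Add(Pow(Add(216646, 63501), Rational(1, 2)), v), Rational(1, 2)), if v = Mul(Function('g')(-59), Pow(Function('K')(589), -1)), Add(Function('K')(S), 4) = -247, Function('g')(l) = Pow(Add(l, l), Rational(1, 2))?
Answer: Mul(Rational(1, 251), Pow(Add(Mul(63001, Pow(280147, Rational(1, 2))), Mul(-251, I, Pow(118, Rational(1, 2)))), Rational(1, 2))) ≈ Add(23.006, Mul(-0.00094057, I))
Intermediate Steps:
Function('g')(l) = Mul(Pow(2, Rational(1, 2)), Pow(l, Rational(1, 2))) (Function('g')(l) = Pow(Mul(2, l), Rational(1, 2)) = Mul(Pow(2, Rational(1, 2)), Pow(l, Rational(1, 2))))
Function('K')(S) = -251 (Function('K')(S) = Add(-4, -247) = -251)
v = Mul(Rational(-1, 251), I, Pow(118, Rational(1, 2))) (v = Mul(Mul(Pow(2, Rational(1, 2)), Pow(-59, Rational(1, 2))), Pow(-251, -1)) = Mul(Mul(Pow(2, Rational(1, 2)), Mul(I, Pow(59, Rational(1, 2)))), Rational(-1, 251)) = Mul(Mul(I, Pow(118, Rational(1, 2))), Rational(-1, 251)) = Mul(Rational(-1, 251), I, Pow(118, Rational(1, 2))) ≈ Mul(-0.043278, I))
Pow(Add(Pow(Add(216646, 63501), Rational(1, 2)), v), Rational(1, 2)) = Pow(Add(Pow(Add(216646, 63501), Rational(1, 2)), Mul(Rational(-1, 251), I, Pow(118, Rational(1, 2)))), Rational(1, 2)) = Pow(Add(Pow(280147, Rational(1, 2)), Mul(Rational(-1, 251), I, Pow(118, Rational(1, 2)))), Rational(1, 2))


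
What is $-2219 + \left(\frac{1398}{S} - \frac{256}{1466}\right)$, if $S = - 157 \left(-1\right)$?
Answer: $- \frac{254360101}{115081} \approx -2210.3$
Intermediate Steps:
$S = 157$ ($S = \left(-1\right) \left(-157\right) = 157$)
$-2219 + \left(\frac{1398}{S} - \frac{256}{1466}\right) = -2219 + \left(\frac{1398}{157} - \frac{256}{1466}\right) = -2219 + \left(1398 \cdot \frac{1}{157} - \frac{128}{733}\right) = -2219 + \left(\frac{1398}{157} - \frac{128}{733}\right) = -2219 + \frac{1004638}{115081} = - \frac{254360101}{115081}$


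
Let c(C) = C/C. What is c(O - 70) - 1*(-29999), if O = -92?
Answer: 30000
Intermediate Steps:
c(C) = 1
c(O - 70) - 1*(-29999) = 1 - 1*(-29999) = 1 + 29999 = 30000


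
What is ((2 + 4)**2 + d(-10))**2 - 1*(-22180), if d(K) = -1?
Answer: 23405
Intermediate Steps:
((2 + 4)**2 + d(-10))**2 - 1*(-22180) = ((2 + 4)**2 - 1)**2 - 1*(-22180) = (6**2 - 1)**2 + 22180 = (36 - 1)**2 + 22180 = 35**2 + 22180 = 1225 + 22180 = 23405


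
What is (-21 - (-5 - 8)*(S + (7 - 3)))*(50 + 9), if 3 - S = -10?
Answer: 11800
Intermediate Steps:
S = 13 (S = 3 - 1*(-10) = 3 + 10 = 13)
(-21 - (-5 - 8)*(S + (7 - 3)))*(50 + 9) = (-21 - (-5 - 8)*(13 + (7 - 3)))*(50 + 9) = (-21 - (-13)*(13 + 4))*59 = (-21 - (-13)*17)*59 = (-21 - 1*(-221))*59 = (-21 + 221)*59 = 200*59 = 11800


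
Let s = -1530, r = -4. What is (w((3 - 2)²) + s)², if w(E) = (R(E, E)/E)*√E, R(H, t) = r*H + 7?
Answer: 2331729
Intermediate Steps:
R(H, t) = 7 - 4*H (R(H, t) = -4*H + 7 = 7 - 4*H)
w(E) = (7 - 4*E)/√E (w(E) = ((7 - 4*E)/E)*√E = (7 - 4*E)/√E)
(w((3 - 2)²) + s)² = ((7 - 4*(3 - 2)²)/√((3 - 2)²) - 1530)² = ((7 - 4*1²)/√(1²) - 1530)² = ((7 - 4*1)/√1 - 1530)² = (1*(7 - 4) - 1530)² = (1*3 - 1530)² = (3 - 1530)² = (-1527)² = 2331729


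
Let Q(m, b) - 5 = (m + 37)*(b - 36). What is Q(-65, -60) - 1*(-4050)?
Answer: 6743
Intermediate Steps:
Q(m, b) = 5 + (-36 + b)*(37 + m) (Q(m, b) = 5 + (m + 37)*(b - 36) = 5 + (37 + m)*(-36 + b) = 5 + (-36 + b)*(37 + m))
Q(-65, -60) - 1*(-4050) = (-1327 - 36*(-65) + 37*(-60) - 60*(-65)) - 1*(-4050) = (-1327 + 2340 - 2220 + 3900) + 4050 = 2693 + 4050 = 6743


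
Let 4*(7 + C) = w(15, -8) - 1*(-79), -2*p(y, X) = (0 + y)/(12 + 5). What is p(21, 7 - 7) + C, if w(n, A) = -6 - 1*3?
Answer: 168/17 ≈ 9.8824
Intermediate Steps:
w(n, A) = -9 (w(n, A) = -6 - 3 = -9)
p(y, X) = -y/34 (p(y, X) = -(0 + y)/(2*(12 + 5)) = -y/(2*17) = -y/34)
C = 21/2 (C = -7 + (-9 - 1*(-79))/4 = -7 + (-9 + 79)/4 = -7 + (¼)*70 = -7 + 35/2 = 21/2 ≈ 10.500)
p(21, 7 - 7) + C = -1/34*21 + 21/2 = -21/34 + 21/2 = 168/17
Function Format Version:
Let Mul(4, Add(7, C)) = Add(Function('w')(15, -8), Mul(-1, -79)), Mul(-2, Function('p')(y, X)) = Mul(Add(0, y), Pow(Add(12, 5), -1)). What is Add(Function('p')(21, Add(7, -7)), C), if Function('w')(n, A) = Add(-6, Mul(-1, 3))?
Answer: Rational(168, 17) ≈ 9.8824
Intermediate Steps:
Function('w')(n, A) = -9 (Function('w')(n, A) = Add(-6, -3) = -9)
Function('p')(y, X) = Mul(Rational(-1, 34), y) (Function('p')(y, X) = Mul(Rational(-1, 2), Mul(Add(0, y), Pow(Add(12, 5), -1))) = Mul(Rational(-1, 2), Mul(y, Pow(17, -1))) = Mul(Rational(-1, 2), Mul(y, Rational(1, 17))) = Mul(Rational(-1, 2), Mul(Rational(1, 17), y)) = Mul(Rational(-1, 34), y))
C = Rational(21, 2) (C = Add(-7, Mul(Rational(1, 4), Add(-9, Mul(-1, -79)))) = Add(-7, Mul(Rational(1, 4), Add(-9, 79))) = Add(-7, Mul(Rational(1, 4), 70)) = Add(-7, Rational(35, 2)) = Rational(21, 2) ≈ 10.500)
Add(Function('p')(21, Add(7, -7)), C) = Add(Mul(Rational(-1, 34), 21), Rational(21, 2)) = Add(Rational(-21, 34), Rational(21, 2)) = Rational(168, 17)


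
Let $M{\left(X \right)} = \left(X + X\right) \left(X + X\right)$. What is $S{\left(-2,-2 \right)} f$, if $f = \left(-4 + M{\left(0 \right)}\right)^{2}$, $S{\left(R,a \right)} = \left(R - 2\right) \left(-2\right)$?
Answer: $128$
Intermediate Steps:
$M{\left(X \right)} = 4 X^{2}$ ($M{\left(X \right)} = 2 X 2 X = 4 X^{2}$)
$S{\left(R,a \right)} = 4 - 2 R$ ($S{\left(R,a \right)} = \left(-2 + R\right) \left(-2\right) = 4 - 2 R$)
$f = 16$ ($f = \left(-4 + 4 \cdot 0^{2}\right)^{2} = \left(-4 + 4 \cdot 0\right)^{2} = \left(-4 + 0\right)^{2} = \left(-4\right)^{2} = 16$)
$S{\left(-2,-2 \right)} f = \left(4 - -4\right) 16 = \left(4 + 4\right) 16 = 8 \cdot 16 = 128$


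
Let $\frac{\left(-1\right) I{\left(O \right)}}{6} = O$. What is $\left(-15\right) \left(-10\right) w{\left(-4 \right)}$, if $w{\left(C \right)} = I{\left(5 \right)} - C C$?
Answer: $-6900$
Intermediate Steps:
$I{\left(O \right)} = - 6 O$
$w{\left(C \right)} = -30 - C^{2}$ ($w{\left(C \right)} = \left(-6\right) 5 - C C = -30 - C^{2}$)
$\left(-15\right) \left(-10\right) w{\left(-4 \right)} = \left(-15\right) \left(-10\right) \left(-30 - \left(-4\right)^{2}\right) = 150 \left(-30 - 16\right) = 150 \left(-46\right) = -6900$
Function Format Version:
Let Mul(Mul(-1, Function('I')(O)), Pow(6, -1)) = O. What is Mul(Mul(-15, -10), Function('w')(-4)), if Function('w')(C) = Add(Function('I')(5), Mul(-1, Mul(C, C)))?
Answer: -6900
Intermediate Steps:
Function('I')(O) = Mul(-6, O)
Function('w')(C) = Add(-30, Mul(-1, Pow(C, 2))) (Function('w')(C) = Add(Mul(-6, 5), Mul(-1, Mul(C, C))) = Add(-30, Mul(-1, Pow(C, 2))))
Mul(Mul(-15, -10), Function('w')(-4)) = Mul(Mul(-15, -10), Add(-30, Mul(-1, Pow(-4, 2)))) = Mul(150, Add(-30, Mul(-1, 16))) = Mul(150, Add(-30, -16)) = Mul(150, -46) = -6900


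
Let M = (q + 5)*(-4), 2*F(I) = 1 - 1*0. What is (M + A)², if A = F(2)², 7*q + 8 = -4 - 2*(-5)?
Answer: 271441/784 ≈ 346.23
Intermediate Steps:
F(I) = ½ (F(I) = (1 - 1*0)/2 = (1 + 0)/2 = (½)*1 = ½)
q = -2/7 (q = -8/7 + (-4 - 2*(-5))/7 = -8/7 + (-4 + 10)/7 = -8/7 + (⅐)*6 = -8/7 + 6/7 = -2/7 ≈ -0.28571)
M = -132/7 (M = (-2/7 + 5)*(-4) = (33/7)*(-4) = -132/7 ≈ -18.857)
A = ¼ (A = (½)² = ¼ ≈ 0.25000)
(M + A)² = (-132/7 + ¼)² = (-521/28)² = 271441/784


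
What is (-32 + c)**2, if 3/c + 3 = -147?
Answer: 2563201/2500 ≈ 1025.3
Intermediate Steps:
c = -1/50 (c = 3/(-3 - 147) = 3/(-150) = 3*(-1/150) = -1/50 ≈ -0.020000)
(-32 + c)**2 = (-32 - 1/50)**2 = (-1601/50)**2 = 2563201/2500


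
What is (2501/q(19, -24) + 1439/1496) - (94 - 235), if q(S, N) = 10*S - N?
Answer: 24594873/160072 ≈ 153.65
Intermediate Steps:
q(S, N) = -N + 10*S
(2501/q(19, -24) + 1439/1496) - (94 - 235) = (2501/(-1*(-24) + 10*19) + 1439/1496) - (94 - 235) = (2501/(24 + 190) + 1439*(1/1496)) - 1*(-141) = (2501/214 + 1439/1496) + 141 = 2024721/160072 + 141 = 24594873/160072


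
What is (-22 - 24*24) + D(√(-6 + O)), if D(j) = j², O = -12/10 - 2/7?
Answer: -21192/35 ≈ -605.49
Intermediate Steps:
O = -52/35 (O = -12*⅒ - 2*⅐ = -6/5 - 2/7 = -52/35 ≈ -1.4857)
(-22 - 24*24) + D(√(-6 + O)) = (-22 - 24*24) + (√(-6 - 52/35))² = (-22 - 576) + (√(-262/35))² = -598 + (I*√9170/35)² = -598 - 262/35 = -21192/35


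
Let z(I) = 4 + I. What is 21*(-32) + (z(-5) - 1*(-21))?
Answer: -652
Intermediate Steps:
21*(-32) + (z(-5) - 1*(-21)) = 21*(-32) + ((4 - 5) - 1*(-21)) = -672 + (-1 + 21) = -672 + 20 = -652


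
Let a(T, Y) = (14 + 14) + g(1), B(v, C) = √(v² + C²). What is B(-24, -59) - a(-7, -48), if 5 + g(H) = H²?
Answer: -24 + √4057 ≈ 39.695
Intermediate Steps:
g(H) = -5 + H²
B(v, C) = √(C² + v²)
a(T, Y) = 24 (a(T, Y) = (14 + 14) + (-5 + 1²) = 28 + (-5 + 1) = 28 - 4 = 24)
B(-24, -59) - a(-7, -48) = √((-59)² + (-24)²) - 1*24 = √(3481 + 576) - 24 = √4057 - 24 = -24 + √4057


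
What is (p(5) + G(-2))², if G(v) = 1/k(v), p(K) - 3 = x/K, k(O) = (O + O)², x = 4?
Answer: 95481/6400 ≈ 14.919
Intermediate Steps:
k(O) = 4*O² (k(O) = (2*O)² = 4*O²)
p(K) = 3 + 4/K
G(v) = 1/(4*v²)
(p(5) + G(-2))² = ((3 + 4/5) + (¼)/(-2)²)² = ((3 + 4*(⅕)) + (¼)*(¼))² = ((3 + ⅘) + 1/16)² = (19/5 + 1/16)² = (309/80)² = 95481/6400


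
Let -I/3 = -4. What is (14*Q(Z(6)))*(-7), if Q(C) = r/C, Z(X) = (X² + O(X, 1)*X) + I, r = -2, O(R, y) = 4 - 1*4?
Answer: 49/12 ≈ 4.0833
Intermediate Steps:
O(R, y) = 0 (O(R, y) = 4 - 4 = 0)
I = 12 (I = -3*(-4) = 12)
Z(X) = 12 + X² (Z(X) = (X² + 0*X) + 12 = (X² + 0) + 12 = X² + 12 = 12 + X²)
Q(C) = -2/C
(14*Q(Z(6)))*(-7) = (14*(-2/(12 + 6²)))*(-7) = (14*(-2/(12 + 36)))*(-7) = (14*(-2/48))*(-7) = (14*(-2*1/48))*(-7) = (14*(-1/24))*(-7) = -7/12*(-7) = 49/12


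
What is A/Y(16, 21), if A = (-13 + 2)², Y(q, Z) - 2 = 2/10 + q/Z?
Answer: 12705/311 ≈ 40.852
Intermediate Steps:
Y(q, Z) = 11/5 + q/Z (Y(q, Z) = 2 + (2/10 + q/Z) = 2 + (2*(⅒) + q/Z) = 2 + (⅕ + q/Z) = 11/5 + q/Z)
A = 121 (A = (-11)² = 121)
A/Y(16, 21) = 121/(11/5 + 16/21) = 121/(311/105) = 121*(105/311) = 12705/311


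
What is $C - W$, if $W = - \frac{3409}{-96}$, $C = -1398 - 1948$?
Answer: $- \frac{324625}{96} \approx -3381.5$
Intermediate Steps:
$C = -3346$ ($C = -1398 - 1948 = -3346$)
$W = \frac{3409}{96}$ ($W = \left(-3409\right) \left(- \frac{1}{96}\right) = \frac{3409}{96} \approx 35.51$)
$C - W = -3346 - \frac{3409}{96} = - \frac{324625}{96}$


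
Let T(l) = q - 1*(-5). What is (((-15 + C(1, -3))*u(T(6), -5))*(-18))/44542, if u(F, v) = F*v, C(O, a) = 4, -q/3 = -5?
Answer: -9900/22271 ≈ -0.44452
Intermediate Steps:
q = 15 (q = -3*(-5) = 15)
T(l) = 20 (T(l) = 15 - 1*(-5) = 15 + 5 = 20)
(((-15 + C(1, -3))*u(T(6), -5))*(-18))/44542 = (((-15 + 4)*(20*(-5)))*(-18))/44542 = (-11*(-100)*(-18))*(1/44542) = (1100*(-18))*(1/44542) = -19800*1/44542 = -9900/22271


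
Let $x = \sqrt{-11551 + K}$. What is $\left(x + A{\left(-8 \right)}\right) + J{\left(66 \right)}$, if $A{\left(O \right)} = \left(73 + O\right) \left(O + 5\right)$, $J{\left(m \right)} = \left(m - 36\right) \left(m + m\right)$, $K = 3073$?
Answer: $3765 + 3 i \sqrt{942} \approx 3765.0 + 92.076 i$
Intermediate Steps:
$J{\left(m \right)} = 2 m \left(-36 + m\right)$ ($J{\left(m \right)} = \left(-36 + m\right) 2 m = 2 m \left(-36 + m\right)$)
$A{\left(O \right)} = \left(5 + O\right) \left(73 + O\right)$ ($A{\left(O \right)} = \left(73 + O\right) \left(5 + O\right) = \left(5 + O\right) \left(73 + O\right)$)
$x = 3 i \sqrt{942}$ ($x = \sqrt{-11551 + 3073} = \sqrt{-8478} = 3 i \sqrt{942} \approx 92.076 i$)
$\left(x + A{\left(-8 \right)}\right) + J{\left(66 \right)} = \left(3 i \sqrt{942} + \left(365 + \left(-8\right)^{2} + 78 \left(-8\right)\right)\right) + 2 \cdot 66 \left(-36 + 66\right) = \left(3 i \sqrt{942} + \left(365 + 64 - 624\right)\right) + 2 \cdot 66 \cdot 30 = \left(3 i \sqrt{942} - 195\right) + 3960 = \left(-195 + 3 i \sqrt{942}\right) + 3960 = 3765 + 3 i \sqrt{942}$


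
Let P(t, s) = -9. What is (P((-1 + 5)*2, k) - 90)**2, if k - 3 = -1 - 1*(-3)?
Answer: 9801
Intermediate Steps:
k = 5 (k = 3 + (-1 - 1*(-3)) = 3 + (-1 + 3) = 3 + 2 = 5)
(P((-1 + 5)*2, k) - 90)**2 = (-9 - 90)**2 = (-99)**2 = 9801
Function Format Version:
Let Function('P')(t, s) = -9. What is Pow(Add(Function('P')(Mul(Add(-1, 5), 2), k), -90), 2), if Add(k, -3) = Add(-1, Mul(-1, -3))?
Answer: 9801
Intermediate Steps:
k = 5 (k = Add(3, Add(-1, Mul(-1, -3))) = Add(3, Add(-1, 3)) = Add(3, 2) = 5)
Pow(Add(Function('P')(Mul(Add(-1, 5), 2), k), -90), 2) = Pow(Add(-9, -90), 2) = Pow(-99, 2) = 9801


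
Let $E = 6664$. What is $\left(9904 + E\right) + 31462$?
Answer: $48030$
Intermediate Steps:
$\left(9904 + E\right) + 31462 = \left(9904 + 6664\right) + 31462 = 16568 + 31462 = 48030$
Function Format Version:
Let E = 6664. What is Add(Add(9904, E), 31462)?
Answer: 48030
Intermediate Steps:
Add(Add(9904, E), 31462) = Add(Add(9904, 6664), 31462) = Add(16568, 31462) = 48030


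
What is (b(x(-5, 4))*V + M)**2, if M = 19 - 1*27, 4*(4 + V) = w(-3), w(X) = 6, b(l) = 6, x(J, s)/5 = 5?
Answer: 529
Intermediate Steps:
x(J, s) = 25 (x(J, s) = 5*5 = 25)
V = -5/2 (V = -4 + (1/4)*6 = -4 + 3/2 = -5/2 ≈ -2.5000)
M = -8 (M = 19 - 27 = -8)
(b(x(-5, 4))*V + M)**2 = (6*(-5/2) - 8)**2 = (-15 - 8)**2 = (-23)**2 = 529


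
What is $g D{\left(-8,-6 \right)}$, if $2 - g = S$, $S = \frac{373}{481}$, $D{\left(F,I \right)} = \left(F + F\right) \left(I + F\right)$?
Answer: $\frac{131936}{481} \approx 274.3$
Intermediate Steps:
$D{\left(F,I \right)} = 2 F \left(F + I\right)$
$S = \frac{373}{481}$ ($S = 373 \cdot \frac{1}{481} = \frac{373}{481} \approx 0.77547$)
$g = \frac{589}{481}$ ($g = 2 - \frac{373}{481} = \frac{589}{481} \approx 1.2245$)
$g D{\left(-8,-6 \right)} = \frac{589 \cdot 2 \left(-8\right) \left(-8 - 6\right)}{481} = \frac{589 \cdot 2 \left(-8\right) \left(-14\right)}{481} = \frac{589}{481} \cdot 224 = \frac{131936}{481}$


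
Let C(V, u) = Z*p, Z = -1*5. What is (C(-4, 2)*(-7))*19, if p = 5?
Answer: 3325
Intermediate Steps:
Z = -5
C(V, u) = -25 (C(V, u) = -5*5 = -25)
(C(-4, 2)*(-7))*19 = -25*(-7)*19 = 175*19 = 3325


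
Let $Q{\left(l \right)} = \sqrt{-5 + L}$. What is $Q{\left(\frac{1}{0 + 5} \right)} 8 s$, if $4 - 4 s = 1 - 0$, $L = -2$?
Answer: $6 i \sqrt{7} \approx 15.875 i$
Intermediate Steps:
$s = \frac{3}{4}$ ($s = 1 - \frac{1 - 0}{4} = 1 - \frac{1 + 0}{4} = 1 - \frac{1}{4} = \frac{3}{4} \approx 0.75$)
$Q{\left(l \right)} = i \sqrt{7}$ ($Q{\left(l \right)} = \sqrt{-5 - 2} = \sqrt{-7} = i \sqrt{7}$)
$Q{\left(\frac{1}{0 + 5} \right)} 8 s = i \sqrt{7} \cdot 8 \cdot \frac{3}{4} = 8 i \sqrt{7} \cdot \frac{3}{4} = 6 i \sqrt{7}$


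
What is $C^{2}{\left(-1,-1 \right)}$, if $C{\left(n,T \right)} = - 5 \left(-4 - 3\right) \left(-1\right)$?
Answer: $1225$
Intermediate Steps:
$C{\left(n,T \right)} = -35$ ($C{\left(n,T \right)} = - 5 \left(-4 - 3\right) \left(-1\right) = \left(-5\right) \left(-7\right) \left(-1\right) = 35 \left(-1\right) = -35$)
$C^{2}{\left(-1,-1 \right)} = \left(-35\right)^{2} = 1225$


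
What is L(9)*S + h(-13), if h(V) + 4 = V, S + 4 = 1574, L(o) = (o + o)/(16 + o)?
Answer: 5567/5 ≈ 1113.4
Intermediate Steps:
L(o) = 2*o/(16 + o) (L(o) = (2*o)/(16 + o) = 2*o/(16 + o))
S = 1570 (S = -4 + 1574 = 1570)
h(V) = -4 + V
L(9)*S + h(-13) = (2*9/(16 + 9))*1570 + (-4 - 13) = (2*9/25)*1570 - 17 = (2*9*(1/25))*1570 - 17 = (18/25)*1570 - 17 = 5652/5 - 17 = 5567/5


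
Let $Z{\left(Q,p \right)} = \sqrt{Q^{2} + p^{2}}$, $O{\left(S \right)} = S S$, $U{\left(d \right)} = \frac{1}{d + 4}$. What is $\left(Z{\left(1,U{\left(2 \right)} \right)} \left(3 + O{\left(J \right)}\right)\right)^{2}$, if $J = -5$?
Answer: $\frac{7252}{9} \approx 805.78$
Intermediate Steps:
$U{\left(d \right)} = \frac{1}{4 + d}$
$O{\left(S \right)} = S^{2}$
$\left(Z{\left(1,U{\left(2 \right)} \right)} \left(3 + O{\left(J \right)}\right)\right)^{2} = \left(\sqrt{1^{2} + \left(\frac{1}{4 + 2}\right)^{2}} \left(3 + \left(-5\right)^{2}\right)\right)^{2} = \left(\sqrt{1 + \left(\frac{1}{6}\right)^{2}} \left(3 + 25\right)\right)^{2} = \left(\sqrt{1 + \left(\frac{1}{6}\right)^{2}} \cdot 28\right)^{2} = \left(\sqrt{1 + \frac{1}{36}} \cdot 28\right)^{2} = \left(\sqrt{\frac{37}{36}} \cdot 28\right)^{2} = \left(\frac{\sqrt{37}}{6} \cdot 28\right)^{2} = \left(\frac{14 \sqrt{37}}{3}\right)^{2} = \frac{7252}{9}$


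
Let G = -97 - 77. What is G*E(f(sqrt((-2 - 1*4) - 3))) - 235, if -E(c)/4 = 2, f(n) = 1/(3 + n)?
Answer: 1157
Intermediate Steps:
E(c) = -8 (E(c) = -4*2 = -8)
G = -174
G*E(f(sqrt((-2 - 1*4) - 3))) - 235 = -174*(-8) - 235 = 1392 - 235 = 1157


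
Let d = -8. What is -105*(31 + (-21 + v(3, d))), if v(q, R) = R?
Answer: -210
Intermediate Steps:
-105*(31 + (-21 + v(3, d))) = -105*(31 + (-21 - 8)) = -105*(31 - 29) = -105*2 = -210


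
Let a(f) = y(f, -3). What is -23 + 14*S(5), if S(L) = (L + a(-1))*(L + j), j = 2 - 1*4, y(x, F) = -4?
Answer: 19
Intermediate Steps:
a(f) = -4
j = -2 (j = 2 - 4 = -2)
S(L) = (-4 + L)*(-2 + L) (S(L) = (L - 4)*(L - 2) = (-4 + L)*(-2 + L))
-23 + 14*S(5) = -23 + 14*(8 + 5² - 6*5) = -23 + 14*(8 + 25 - 30) = -23 + 14*3 = -23 + 42 = 19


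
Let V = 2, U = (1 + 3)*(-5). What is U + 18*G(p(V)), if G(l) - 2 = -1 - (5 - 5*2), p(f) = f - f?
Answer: 88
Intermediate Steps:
U = -20 (U = 4*(-5) = -20)
p(f) = 0
G(l) = 6 (G(l) = 2 + (-1 - (5 - 5*2)) = 2 + (-1 - (5 - 10)) = 2 + (-1 - 1*(-5)) = 2 + (-1 + 5) = 2 + 4 = 6)
U + 18*G(p(V)) = -20 + 18*6 = -20 + 108 = 88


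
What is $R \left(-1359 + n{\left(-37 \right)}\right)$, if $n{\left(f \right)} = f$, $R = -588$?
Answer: $820848$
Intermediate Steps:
$R \left(-1359 + n{\left(-37 \right)}\right) = - 588 \left(-1359 - 37\right) = \left(-588\right) \left(-1396\right) = 820848$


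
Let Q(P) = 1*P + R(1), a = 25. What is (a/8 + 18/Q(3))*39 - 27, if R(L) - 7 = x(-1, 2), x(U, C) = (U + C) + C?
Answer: 1191/8 ≈ 148.88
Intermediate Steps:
x(U, C) = U + 2*C (x(U, C) = (C + U) + C = U + 2*C)
R(L) = 10 (R(L) = 7 + (-1 + 2*2) = 7 + (-1 + 4) = 7 + 3 = 10)
Q(P) = 10 + P (Q(P) = 1*P + 10 = P + 10 = 10 + P)
(a/8 + 18/Q(3))*39 - 27 = (25/8 + 18/(10 + 3))*39 - 27 = (25*(⅛) + 18/13)*39 - 27 = (25/8 + 18*(1/13))*39 - 27 = (25/8 + 18/13)*39 - 27 = (469/104)*39 - 27 = 1407/8 - 27 = 1191/8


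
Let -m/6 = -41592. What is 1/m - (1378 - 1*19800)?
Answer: 4597246945/249552 ≈ 18422.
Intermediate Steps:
m = 249552 (m = -6*(-41592) = 249552)
1/m - (1378 - 1*19800) = 1/249552 - (1378 - 1*19800) = 1/249552 - (1378 - 19800) = 1/249552 - 1*(-18422) = 1/249552 + 18422 = 4597246945/249552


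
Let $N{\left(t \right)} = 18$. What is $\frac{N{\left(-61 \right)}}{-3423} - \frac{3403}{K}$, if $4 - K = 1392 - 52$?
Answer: $\frac{3874807}{1524376} \approx 2.5419$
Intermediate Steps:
$K = -1336$ ($K = 4 - \left(1392 - 52\right) = 4 - 1340 = -1336$)
$\frac{N{\left(-61 \right)}}{-3423} - \frac{3403}{K} = \frac{18}{-3423} - \frac{3403}{-1336} = 18 \left(- \frac{1}{3423}\right) - - \frac{3403}{1336} = - \frac{6}{1141} + \frac{3403}{1336} = \frac{3874807}{1524376}$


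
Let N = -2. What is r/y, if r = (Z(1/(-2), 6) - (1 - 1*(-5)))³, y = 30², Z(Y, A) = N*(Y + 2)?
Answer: -81/100 ≈ -0.81000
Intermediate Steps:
Z(Y, A) = -4 - 2*Y (Z(Y, A) = -2*(Y + 2) = -2*(2 + Y) = -4 - 2*Y)
y = 900
r = -729 (r = ((-4 - 2/(-2)) - (1 - 1*(-5)))³ = ((-4 - 2*(-½)) - (1 + 5))³ = ((-4 + 1) - 1*6)³ = (-3 - 6)³ = (-9)³ = -729)
r/y = -729/900 = -729*1/900 = -81/100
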